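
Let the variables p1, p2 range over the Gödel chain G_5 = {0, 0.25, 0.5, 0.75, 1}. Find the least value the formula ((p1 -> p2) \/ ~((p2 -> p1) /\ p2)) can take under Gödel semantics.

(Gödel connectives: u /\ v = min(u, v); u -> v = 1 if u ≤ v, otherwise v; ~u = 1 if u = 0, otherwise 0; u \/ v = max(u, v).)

0.25

The minimum is attained at p1 = 0.5, p2 = 0.25:
  (p1 -> p2): 0.5 > 0.25, so result = 0.25
  (p2 -> p1): 0.25 ≤ 0.5, so result = 1
  ((p2 -> p1) /\ p2) = min(1, 0.25) = 0.25
  ~((p2 -> p1) /\ p2): Gödel ¬ of 0.25 = 0 (operand ≠ 0)
  ((p1 -> p2) \/ ~((p2 -> p1) /\ p2)) = max(0.25, 0) = 0.25
Checking all 25 assignments confirms none give a value below 0.25.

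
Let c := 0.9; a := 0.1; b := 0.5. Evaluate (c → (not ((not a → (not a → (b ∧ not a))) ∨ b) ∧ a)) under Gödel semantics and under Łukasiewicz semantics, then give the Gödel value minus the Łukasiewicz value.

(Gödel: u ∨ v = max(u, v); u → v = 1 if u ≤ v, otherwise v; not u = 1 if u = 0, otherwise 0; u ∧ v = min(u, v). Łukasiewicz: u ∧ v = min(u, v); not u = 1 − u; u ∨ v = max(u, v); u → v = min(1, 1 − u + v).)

Gödel evaluation:
  not a: Gödel ¬ of 0.1 = 0 (operand ≠ 0)
  not a: Gödel ¬ of 0.1 = 0 (operand ≠ 0)
  not a: Gödel ¬ of 0.1 = 0 (operand ≠ 0)
  (b ∧ not a) = min(0.5, 0) = 0
  (not a → (b ∧ not a)): 0 ≤ 0, so result = 1
  (not a → (not a → (b ∧ not a))): 0 ≤ 1, so result = 1
  ((not a → (not a → (b ∧ not a))) ∨ b) = max(1, 0.5) = 1
  not ((not a → (not a → (b ∧ not a))) ∨ b): Gödel ¬ of 1 = 0 (operand ≠ 0)
  (not ((not a → (not a → (b ∧ not a))) ∨ b) ∧ a) = min(0, 0.1) = 0
  (c → (not ((not a → (not a → (b ∧ not a))) ∨ b) ∧ a)): 0.9 > 0, so result = 0
  Gödel value = 0
Łukasiewicz evaluation:
  not a: Łukasiewicz ¬ gives 1 − 0.1 = 0.9
  not a: Łukasiewicz ¬ gives 1 − 0.1 = 0.9
  not a: Łukasiewicz ¬ gives 1 − 0.1 = 0.9
  (b ∧ not a) = min(0.5, 0.9) = 0.5
  (not a → (b ∧ not a)): min(1, 1 − 0.9 + 0.5) = 0.6
  (not a → (not a → (b ∧ not a))): min(1, 1 − 0.9 + 0.6) = 0.7
  ((not a → (not a → (b ∧ not a))) ∨ b) = max(0.7, 0.5) = 0.7
  not ((not a → (not a → (b ∧ not a))) ∨ b): Łukasiewicz ¬ gives 1 − 0.7 = 0.3
  (not ((not a → (not a → (b ∧ not a))) ∨ b) ∧ a) = min(0.3, 0.1) = 0.1
  (c → (not ((not a → (not a → (b ∧ not a))) ∨ b) ∧ a)): min(1, 1 − 0.9 + 0.1) = 0.2
  Łukasiewicz value = 0.2
Difference: 0 − 0.2 = -0.20

-0.20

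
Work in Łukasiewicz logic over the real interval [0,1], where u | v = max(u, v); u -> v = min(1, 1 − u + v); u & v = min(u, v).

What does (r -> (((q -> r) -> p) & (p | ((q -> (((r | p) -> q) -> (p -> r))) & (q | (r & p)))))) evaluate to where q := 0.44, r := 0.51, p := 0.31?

0.80

(q -> r): min(1, 1 − 0.44 + 0.51) = 1
((q -> r) -> p): min(1, 1 − 1 + 0.31) = 0.31
(r | p) = max(0.51, 0.31) = 0.51
((r | p) -> q): min(1, 1 − 0.51 + 0.44) = 0.93
(p -> r): min(1, 1 − 0.31 + 0.51) = 1
(((r | p) -> q) -> (p -> r)): min(1, 1 − 0.93 + 1) = 1
(q -> (((r | p) -> q) -> (p -> r))): min(1, 1 − 0.44 + 1) = 1
(r & p) = min(0.51, 0.31) = 0.31
(q | (r & p)) = max(0.44, 0.31) = 0.44
((q -> (((r | p) -> q) -> (p -> r))) & (q | (r & p))) = min(1, 0.44) = 0.44
(p | ((q -> (((r | p) -> q) -> (p -> r))) & (q | (r & p)))) = max(0.31, 0.44) = 0.44
(((q -> r) -> p) & (p | ((q -> (((r | p) -> q) -> (p -> r))) & (q | (r & p))))) = min(0.31, 0.44) = 0.31
(r -> (((q -> r) -> p) & (p | ((q -> (((r | p) -> q) -> (p -> r))) & (q | (r & p)))))): min(1, 1 − 0.51 + 0.31) = 0.8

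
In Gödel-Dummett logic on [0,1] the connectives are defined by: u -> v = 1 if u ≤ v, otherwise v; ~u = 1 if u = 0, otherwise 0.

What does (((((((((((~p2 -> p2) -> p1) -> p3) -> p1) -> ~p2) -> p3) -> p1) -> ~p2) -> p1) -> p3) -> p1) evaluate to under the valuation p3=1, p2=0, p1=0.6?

0.60

~p2: Gödel ¬ of 0 = 1 (operand is 0)
(~p2 -> p2): 1 > 0, so result = 0
((~p2 -> p2) -> p1): 0 ≤ 0.6, so result = 1
(((~p2 -> p2) -> p1) -> p3): 1 ≤ 1, so result = 1
((((~p2 -> p2) -> p1) -> p3) -> p1): 1 > 0.6, so result = 0.6
~p2: Gödel ¬ of 0 = 1 (operand is 0)
(((((~p2 -> p2) -> p1) -> p3) -> p1) -> ~p2): 0.6 ≤ 1, so result = 1
((((((~p2 -> p2) -> p1) -> p3) -> p1) -> ~p2) -> p3): 1 ≤ 1, so result = 1
(((((((~p2 -> p2) -> p1) -> p3) -> p1) -> ~p2) -> p3) -> p1): 1 > 0.6, so result = 0.6
~p2: Gödel ¬ of 0 = 1 (operand is 0)
((((((((~p2 -> p2) -> p1) -> p3) -> p1) -> ~p2) -> p3) -> p1) -> ~p2): 0.6 ≤ 1, so result = 1
(((((((((~p2 -> p2) -> p1) -> p3) -> p1) -> ~p2) -> p3) -> p1) -> ~p2) -> p1): 1 > 0.6, so result = 0.6
((((((((((~p2 -> p2) -> p1) -> p3) -> p1) -> ~p2) -> p3) -> p1) -> ~p2) -> p1) -> p3): 0.6 ≤ 1, so result = 1
(((((((((((~p2 -> p2) -> p1) -> p3) -> p1) -> ~p2) -> p3) -> p1) -> ~p2) -> p1) -> p3) -> p1): 1 > 0.6, so result = 0.6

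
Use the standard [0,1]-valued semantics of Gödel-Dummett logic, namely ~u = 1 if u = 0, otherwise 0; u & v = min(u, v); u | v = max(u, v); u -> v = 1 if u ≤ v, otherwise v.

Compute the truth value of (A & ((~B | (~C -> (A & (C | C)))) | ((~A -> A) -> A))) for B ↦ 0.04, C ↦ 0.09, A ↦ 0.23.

0.23

~B: Gödel ¬ of 0.04 = 0 (operand ≠ 0)
~C: Gödel ¬ of 0.09 = 0 (operand ≠ 0)
(C | C) = max(0.09, 0.09) = 0.09
(A & (C | C)) = min(0.23, 0.09) = 0.09
(~C -> (A & (C | C))): 0 ≤ 0.09, so result = 1
(~B | (~C -> (A & (C | C)))) = max(0, 1) = 1
~A: Gödel ¬ of 0.23 = 0 (operand ≠ 0)
(~A -> A): 0 ≤ 0.23, so result = 1
((~A -> A) -> A): 1 > 0.23, so result = 0.23
((~B | (~C -> (A & (C | C)))) | ((~A -> A) -> A)) = max(1, 0.23) = 1
(A & ((~B | (~C -> (A & (C | C)))) | ((~A -> A) -> A))) = min(0.23, 1) = 0.23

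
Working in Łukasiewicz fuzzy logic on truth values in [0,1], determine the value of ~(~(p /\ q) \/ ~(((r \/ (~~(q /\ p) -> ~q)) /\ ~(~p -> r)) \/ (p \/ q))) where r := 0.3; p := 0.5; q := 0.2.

0.20

(p /\ q) = min(0.5, 0.2) = 0.2
~(p /\ q): Łukasiewicz ¬ gives 1 − 0.2 = 0.8
(q /\ p) = min(0.2, 0.5) = 0.2
~(q /\ p): Łukasiewicz ¬ gives 1 − 0.2 = 0.8
~~(q /\ p): Łukasiewicz ¬ gives 1 − 0.8 = 0.2
~q: Łukasiewicz ¬ gives 1 − 0.2 = 0.8
(~~(q /\ p) -> ~q): min(1, 1 − 0.2 + 0.8) = 1
(r \/ (~~(q /\ p) -> ~q)) = max(0.3, 1) = 1
~p: Łukasiewicz ¬ gives 1 − 0.5 = 0.5
(~p -> r): min(1, 1 − 0.5 + 0.3) = 0.8
~(~p -> r): Łukasiewicz ¬ gives 1 − 0.8 = 0.2
((r \/ (~~(q /\ p) -> ~q)) /\ ~(~p -> r)) = min(1, 0.2) = 0.2
(p \/ q) = max(0.5, 0.2) = 0.5
(((r \/ (~~(q /\ p) -> ~q)) /\ ~(~p -> r)) \/ (p \/ q)) = max(0.2, 0.5) = 0.5
~(((r \/ (~~(q /\ p) -> ~q)) /\ ~(~p -> r)) \/ (p \/ q)): Łukasiewicz ¬ gives 1 − 0.5 = 0.5
(~(p /\ q) \/ ~(((r \/ (~~(q /\ p) -> ~q)) /\ ~(~p -> r)) \/ (p \/ q))) = max(0.8, 0.5) = 0.8
~(~(p /\ q) \/ ~(((r \/ (~~(q /\ p) -> ~q)) /\ ~(~p -> r)) \/ (p \/ q))): Łukasiewicz ¬ gives 1 − 0.8 = 0.2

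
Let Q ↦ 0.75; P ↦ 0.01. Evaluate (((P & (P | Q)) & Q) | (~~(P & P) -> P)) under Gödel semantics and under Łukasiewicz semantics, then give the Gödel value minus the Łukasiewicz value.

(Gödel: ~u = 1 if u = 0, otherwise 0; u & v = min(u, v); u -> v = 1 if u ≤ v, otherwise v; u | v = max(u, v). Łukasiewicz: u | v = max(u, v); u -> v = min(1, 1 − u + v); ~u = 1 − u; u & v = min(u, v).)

Gödel evaluation:
  (P | Q) = max(0.01, 0.75) = 0.75
  (P & (P | Q)) = min(0.01, 0.75) = 0.01
  ((P & (P | Q)) & Q) = min(0.01, 0.75) = 0.01
  (P & P) = min(0.01, 0.01) = 0.01
  ~(P & P): Gödel ¬ of 0.01 = 0 (operand ≠ 0)
  ~~(P & P): Gödel ¬ of 0 = 1 (operand is 0)
  (~~(P & P) -> P): 1 > 0.01, so result = 0.01
  (((P & (P | Q)) & Q) | (~~(P & P) -> P)) = max(0.01, 0.01) = 0.01
  Gödel value = 0.01
Łukasiewicz evaluation:
  (P | Q) = max(0.01, 0.75) = 0.75
  (P & (P | Q)) = min(0.01, 0.75) = 0.01
  ((P & (P | Q)) & Q) = min(0.01, 0.75) = 0.01
  (P & P) = min(0.01, 0.01) = 0.01
  ~(P & P): Łukasiewicz ¬ gives 1 − 0.01 = 0.99
  ~~(P & P): Łukasiewicz ¬ gives 1 − 0.99 = 0.01
  (~~(P & P) -> P): min(1, 1 − 0.01 + 0.01) = 1
  (((P & (P | Q)) & Q) | (~~(P & P) -> P)) = max(0.01, 1) = 1
  Łukasiewicz value = 1
Difference: 0.01 − 1 = -0.99

-0.99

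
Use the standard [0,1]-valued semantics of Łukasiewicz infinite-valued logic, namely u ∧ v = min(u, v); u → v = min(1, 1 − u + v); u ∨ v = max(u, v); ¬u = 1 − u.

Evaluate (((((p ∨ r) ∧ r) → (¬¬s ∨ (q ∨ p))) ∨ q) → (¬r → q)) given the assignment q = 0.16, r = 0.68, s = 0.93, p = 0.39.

(p ∨ r) = max(0.39, 0.68) = 0.68
((p ∨ r) ∧ r) = min(0.68, 0.68) = 0.68
¬s: Łukasiewicz ¬ gives 1 − 0.93 = 0.07
¬¬s: Łukasiewicz ¬ gives 1 − 0.07 = 0.93
(q ∨ p) = max(0.16, 0.39) = 0.39
(¬¬s ∨ (q ∨ p)) = max(0.93, 0.39) = 0.93
(((p ∨ r) ∧ r) → (¬¬s ∨ (q ∨ p))): min(1, 1 − 0.68 + 0.93) = 1
((((p ∨ r) ∧ r) → (¬¬s ∨ (q ∨ p))) ∨ q) = max(1, 0.16) = 1
¬r: Łukasiewicz ¬ gives 1 − 0.68 = 0.32
(¬r → q): min(1, 1 − 0.32 + 0.16) = 0.84
(((((p ∨ r) ∧ r) → (¬¬s ∨ (q ∨ p))) ∨ q) → (¬r → q)): min(1, 1 − 1 + 0.84) = 0.84

0.84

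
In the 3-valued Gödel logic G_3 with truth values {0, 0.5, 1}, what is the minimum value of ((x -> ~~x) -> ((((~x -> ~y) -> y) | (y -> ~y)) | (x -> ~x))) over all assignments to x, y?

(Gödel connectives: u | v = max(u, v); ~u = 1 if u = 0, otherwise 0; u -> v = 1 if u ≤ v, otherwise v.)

The minimum is attained at x = 0.5, y = 0.5:
  ~x: Gödel ¬ of 0.5 = 0 (operand ≠ 0)
  ~~x: Gödel ¬ of 0 = 1 (operand is 0)
  (x -> ~~x): 0.5 ≤ 1, so result = 1
  ~x: Gödel ¬ of 0.5 = 0 (operand ≠ 0)
  ~y: Gödel ¬ of 0.5 = 0 (operand ≠ 0)
  (~x -> ~y): 0 ≤ 0, so result = 1
  ((~x -> ~y) -> y): 1 > 0.5, so result = 0.5
  ~y: Gödel ¬ of 0.5 = 0 (operand ≠ 0)
  (y -> ~y): 0.5 > 0, so result = 0
  (((~x -> ~y) -> y) | (y -> ~y)) = max(0.5, 0) = 0.5
  ~x: Gödel ¬ of 0.5 = 0 (operand ≠ 0)
  (x -> ~x): 0.5 > 0, so result = 0
  ((((~x -> ~y) -> y) | (y -> ~y)) | (x -> ~x)) = max(0.5, 0) = 0.5
  ((x -> ~~x) -> ((((~x -> ~y) -> y) | (y -> ~y)) | (x -> ~x))): 1 > 0.5, so result = 0.5
Checking all 9 assignments confirms none give a value below 0.50.

0.50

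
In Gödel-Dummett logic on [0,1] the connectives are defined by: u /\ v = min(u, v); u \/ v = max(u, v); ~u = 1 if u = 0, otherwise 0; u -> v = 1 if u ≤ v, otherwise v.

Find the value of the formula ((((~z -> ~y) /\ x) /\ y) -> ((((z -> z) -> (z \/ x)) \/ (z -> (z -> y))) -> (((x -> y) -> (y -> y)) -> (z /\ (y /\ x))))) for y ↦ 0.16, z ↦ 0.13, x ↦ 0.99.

~z: Gödel ¬ of 0.13 = 0 (operand ≠ 0)
~y: Gödel ¬ of 0.16 = 0 (operand ≠ 0)
(~z -> ~y): 0 ≤ 0, so result = 1
((~z -> ~y) /\ x) = min(1, 0.99) = 0.99
(((~z -> ~y) /\ x) /\ y) = min(0.99, 0.16) = 0.16
(z -> z): 0.13 ≤ 0.13, so result = 1
(z \/ x) = max(0.13, 0.99) = 0.99
((z -> z) -> (z \/ x)): 1 > 0.99, so result = 0.99
(z -> y): 0.13 ≤ 0.16, so result = 1
(z -> (z -> y)): 0.13 ≤ 1, so result = 1
(((z -> z) -> (z \/ x)) \/ (z -> (z -> y))) = max(0.99, 1) = 1
(x -> y): 0.99 > 0.16, so result = 0.16
(y -> y): 0.16 ≤ 0.16, so result = 1
((x -> y) -> (y -> y)): 0.16 ≤ 1, so result = 1
(y /\ x) = min(0.16, 0.99) = 0.16
(z /\ (y /\ x)) = min(0.13, 0.16) = 0.13
(((x -> y) -> (y -> y)) -> (z /\ (y /\ x))): 1 > 0.13, so result = 0.13
((((z -> z) -> (z \/ x)) \/ (z -> (z -> y))) -> (((x -> y) -> (y -> y)) -> (z /\ (y /\ x)))): 1 > 0.13, so result = 0.13
((((~z -> ~y) /\ x) /\ y) -> ((((z -> z) -> (z \/ x)) \/ (z -> (z -> y))) -> (((x -> y) -> (y -> y)) -> (z /\ (y /\ x))))): 0.16 > 0.13, so result = 0.13

0.13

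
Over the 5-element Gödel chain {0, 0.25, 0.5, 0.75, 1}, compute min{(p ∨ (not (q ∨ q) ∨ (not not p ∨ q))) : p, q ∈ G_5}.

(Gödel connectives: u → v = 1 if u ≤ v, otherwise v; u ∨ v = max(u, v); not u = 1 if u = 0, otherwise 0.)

0.25

The minimum is attained at p = 0, q = 0.25:
  (q ∨ q) = max(0.25, 0.25) = 0.25
  not (q ∨ q): Gödel ¬ of 0.25 = 0 (operand ≠ 0)
  not p: Gödel ¬ of 0 = 1 (operand is 0)
  not not p: Gödel ¬ of 1 = 0 (operand ≠ 0)
  (not not p ∨ q) = max(0, 0.25) = 0.25
  (not (q ∨ q) ∨ (not not p ∨ q)) = max(0, 0.25) = 0.25
  (p ∨ (not (q ∨ q) ∨ (not not p ∨ q))) = max(0, 0.25) = 0.25
Checking all 25 assignments confirms none give a value below 0.25.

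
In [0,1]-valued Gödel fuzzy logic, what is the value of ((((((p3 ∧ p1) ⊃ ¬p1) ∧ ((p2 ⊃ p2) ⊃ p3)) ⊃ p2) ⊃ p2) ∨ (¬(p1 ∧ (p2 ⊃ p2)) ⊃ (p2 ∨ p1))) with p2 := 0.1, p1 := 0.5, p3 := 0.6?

(p3 ∧ p1) = min(0.6, 0.5) = 0.5
¬p1: Gödel ¬ of 0.5 = 0 (operand ≠ 0)
((p3 ∧ p1) ⊃ ¬p1): 0.5 > 0, so result = 0
(p2 ⊃ p2): 0.1 ≤ 0.1, so result = 1
((p2 ⊃ p2) ⊃ p3): 1 > 0.6, so result = 0.6
(((p3 ∧ p1) ⊃ ¬p1) ∧ ((p2 ⊃ p2) ⊃ p3)) = min(0, 0.6) = 0
((((p3 ∧ p1) ⊃ ¬p1) ∧ ((p2 ⊃ p2) ⊃ p3)) ⊃ p2): 0 ≤ 0.1, so result = 1
(((((p3 ∧ p1) ⊃ ¬p1) ∧ ((p2 ⊃ p2) ⊃ p3)) ⊃ p2) ⊃ p2): 1 > 0.1, so result = 0.1
(p2 ⊃ p2): 0.1 ≤ 0.1, so result = 1
(p1 ∧ (p2 ⊃ p2)) = min(0.5, 1) = 0.5
¬(p1 ∧ (p2 ⊃ p2)): Gödel ¬ of 0.5 = 0 (operand ≠ 0)
(p2 ∨ p1) = max(0.1, 0.5) = 0.5
(¬(p1 ∧ (p2 ⊃ p2)) ⊃ (p2 ∨ p1)): 0 ≤ 0.5, so result = 1
((((((p3 ∧ p1) ⊃ ¬p1) ∧ ((p2 ⊃ p2) ⊃ p3)) ⊃ p2) ⊃ p2) ∨ (¬(p1 ∧ (p2 ⊃ p2)) ⊃ (p2 ∨ p1))) = max(0.1, 1) = 1

1.00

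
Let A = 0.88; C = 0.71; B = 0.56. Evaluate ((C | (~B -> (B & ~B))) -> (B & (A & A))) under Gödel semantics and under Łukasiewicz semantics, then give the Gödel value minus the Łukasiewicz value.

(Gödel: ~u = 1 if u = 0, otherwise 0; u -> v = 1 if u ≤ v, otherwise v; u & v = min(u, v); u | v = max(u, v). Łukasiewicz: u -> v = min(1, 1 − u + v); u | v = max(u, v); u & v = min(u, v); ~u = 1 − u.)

Gödel evaluation:
  ~B: Gödel ¬ of 0.56 = 0 (operand ≠ 0)
  ~B: Gödel ¬ of 0.56 = 0 (operand ≠ 0)
  (B & ~B) = min(0.56, 0) = 0
  (~B -> (B & ~B)): 0 ≤ 0, so result = 1
  (C | (~B -> (B & ~B))) = max(0.71, 1) = 1
  (A & A) = min(0.88, 0.88) = 0.88
  (B & (A & A)) = min(0.56, 0.88) = 0.56
  ((C | (~B -> (B & ~B))) -> (B & (A & A))): 1 > 0.56, so result = 0.56
  Gödel value = 0.56
Łukasiewicz evaluation:
  ~B: Łukasiewicz ¬ gives 1 − 0.56 = 0.44
  ~B: Łukasiewicz ¬ gives 1 − 0.56 = 0.44
  (B & ~B) = min(0.56, 0.44) = 0.44
  (~B -> (B & ~B)): min(1, 1 − 0.44 + 0.44) = 1
  (C | (~B -> (B & ~B))) = max(0.71, 1) = 1
  (A & A) = min(0.88, 0.88) = 0.88
  (B & (A & A)) = min(0.56, 0.88) = 0.56
  ((C | (~B -> (B & ~B))) -> (B & (A & A))): min(1, 1 − 1 + 0.56) = 0.56
  Łukasiewicz value = 0.56
Difference: 0.56 − 0.56 = 0.00

0.00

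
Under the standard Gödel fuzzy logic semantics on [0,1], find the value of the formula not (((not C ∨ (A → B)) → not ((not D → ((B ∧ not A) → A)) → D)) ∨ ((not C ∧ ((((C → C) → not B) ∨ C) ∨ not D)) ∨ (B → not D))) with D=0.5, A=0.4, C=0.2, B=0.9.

1.00

not C: Gödel ¬ of 0.2 = 0 (operand ≠ 0)
(A → B): 0.4 ≤ 0.9, so result = 1
(not C ∨ (A → B)) = max(0, 1) = 1
not D: Gödel ¬ of 0.5 = 0 (operand ≠ 0)
not A: Gödel ¬ of 0.4 = 0 (operand ≠ 0)
(B ∧ not A) = min(0.9, 0) = 0
((B ∧ not A) → A): 0 ≤ 0.4, so result = 1
(not D → ((B ∧ not A) → A)): 0 ≤ 1, so result = 1
((not D → ((B ∧ not A) → A)) → D): 1 > 0.5, so result = 0.5
not ((not D → ((B ∧ not A) → A)) → D): Gödel ¬ of 0.5 = 0 (operand ≠ 0)
((not C ∨ (A → B)) → not ((not D → ((B ∧ not A) → A)) → D)): 1 > 0, so result = 0
not C: Gödel ¬ of 0.2 = 0 (operand ≠ 0)
(C → C): 0.2 ≤ 0.2, so result = 1
not B: Gödel ¬ of 0.9 = 0 (operand ≠ 0)
((C → C) → not B): 1 > 0, so result = 0
(((C → C) → not B) ∨ C) = max(0, 0.2) = 0.2
not D: Gödel ¬ of 0.5 = 0 (operand ≠ 0)
((((C → C) → not B) ∨ C) ∨ not D) = max(0.2, 0) = 0.2
(not C ∧ ((((C → C) → not B) ∨ C) ∨ not D)) = min(0, 0.2) = 0
not D: Gödel ¬ of 0.5 = 0 (operand ≠ 0)
(B → not D): 0.9 > 0, so result = 0
((not C ∧ ((((C → C) → not B) ∨ C) ∨ not D)) ∨ (B → not D)) = max(0, 0) = 0
(((not C ∨ (A → B)) → not ((not D → ((B ∧ not A) → A)) → D)) ∨ ((not C ∧ ((((C → C) → not B) ∨ C) ∨ not D)) ∨ (B → not D))) = max(0, 0) = 0
not (((not C ∨ (A → B)) → not ((not D → ((B ∧ not A) → A)) → D)) ∨ ((not C ∧ ((((C → C) → not B) ∨ C) ∨ not D)) ∨ (B → not D))): Gödel ¬ of 0 = 1 (operand is 0)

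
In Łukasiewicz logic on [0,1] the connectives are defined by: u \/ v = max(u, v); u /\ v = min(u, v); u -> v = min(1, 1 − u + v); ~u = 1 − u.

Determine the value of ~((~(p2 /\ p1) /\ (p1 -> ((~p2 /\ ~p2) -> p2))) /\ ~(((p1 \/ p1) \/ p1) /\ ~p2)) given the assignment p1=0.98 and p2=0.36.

(p2 /\ p1) = min(0.36, 0.98) = 0.36
~(p2 /\ p1): Łukasiewicz ¬ gives 1 − 0.36 = 0.64
~p2: Łukasiewicz ¬ gives 1 − 0.36 = 0.64
~p2: Łukasiewicz ¬ gives 1 − 0.36 = 0.64
(~p2 /\ ~p2) = min(0.64, 0.64) = 0.64
((~p2 /\ ~p2) -> p2): min(1, 1 − 0.64 + 0.36) = 0.72
(p1 -> ((~p2 /\ ~p2) -> p2)): min(1, 1 − 0.98 + 0.72) = 0.74
(~(p2 /\ p1) /\ (p1 -> ((~p2 /\ ~p2) -> p2))) = min(0.64, 0.74) = 0.64
(p1 \/ p1) = max(0.98, 0.98) = 0.98
((p1 \/ p1) \/ p1) = max(0.98, 0.98) = 0.98
~p2: Łukasiewicz ¬ gives 1 − 0.36 = 0.64
(((p1 \/ p1) \/ p1) /\ ~p2) = min(0.98, 0.64) = 0.64
~(((p1 \/ p1) \/ p1) /\ ~p2): Łukasiewicz ¬ gives 1 − 0.64 = 0.36
((~(p2 /\ p1) /\ (p1 -> ((~p2 /\ ~p2) -> p2))) /\ ~(((p1 \/ p1) \/ p1) /\ ~p2)) = min(0.64, 0.36) = 0.36
~((~(p2 /\ p1) /\ (p1 -> ((~p2 /\ ~p2) -> p2))) /\ ~(((p1 \/ p1) \/ p1) /\ ~p2)): Łukasiewicz ¬ gives 1 − 0.36 = 0.64

0.64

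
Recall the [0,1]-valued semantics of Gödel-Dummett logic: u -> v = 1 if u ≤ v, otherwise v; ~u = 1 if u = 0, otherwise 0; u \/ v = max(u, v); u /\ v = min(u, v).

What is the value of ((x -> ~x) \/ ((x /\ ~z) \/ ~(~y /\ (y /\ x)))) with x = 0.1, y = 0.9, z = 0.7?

1.00

~x: Gödel ¬ of 0.1 = 0 (operand ≠ 0)
(x -> ~x): 0.1 > 0, so result = 0
~z: Gödel ¬ of 0.7 = 0 (operand ≠ 0)
(x /\ ~z) = min(0.1, 0) = 0
~y: Gödel ¬ of 0.9 = 0 (operand ≠ 0)
(y /\ x) = min(0.9, 0.1) = 0.1
(~y /\ (y /\ x)) = min(0, 0.1) = 0
~(~y /\ (y /\ x)): Gödel ¬ of 0 = 1 (operand is 0)
((x /\ ~z) \/ ~(~y /\ (y /\ x))) = max(0, 1) = 1
((x -> ~x) \/ ((x /\ ~z) \/ ~(~y /\ (y /\ x)))) = max(0, 1) = 1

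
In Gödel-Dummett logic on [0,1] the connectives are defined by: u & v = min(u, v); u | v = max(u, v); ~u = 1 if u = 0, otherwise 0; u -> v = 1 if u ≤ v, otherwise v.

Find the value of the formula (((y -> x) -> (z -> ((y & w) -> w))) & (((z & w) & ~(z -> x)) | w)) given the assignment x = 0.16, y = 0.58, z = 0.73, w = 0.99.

0.99

(y -> x): 0.58 > 0.16, so result = 0.16
(y & w) = min(0.58, 0.99) = 0.58
((y & w) -> w): 0.58 ≤ 0.99, so result = 1
(z -> ((y & w) -> w)): 0.73 ≤ 1, so result = 1
((y -> x) -> (z -> ((y & w) -> w))): 0.16 ≤ 1, so result = 1
(z & w) = min(0.73, 0.99) = 0.73
(z -> x): 0.73 > 0.16, so result = 0.16
~(z -> x): Gödel ¬ of 0.16 = 0 (operand ≠ 0)
((z & w) & ~(z -> x)) = min(0.73, 0) = 0
(((z & w) & ~(z -> x)) | w) = max(0, 0.99) = 0.99
(((y -> x) -> (z -> ((y & w) -> w))) & (((z & w) & ~(z -> x)) | w)) = min(1, 0.99) = 0.99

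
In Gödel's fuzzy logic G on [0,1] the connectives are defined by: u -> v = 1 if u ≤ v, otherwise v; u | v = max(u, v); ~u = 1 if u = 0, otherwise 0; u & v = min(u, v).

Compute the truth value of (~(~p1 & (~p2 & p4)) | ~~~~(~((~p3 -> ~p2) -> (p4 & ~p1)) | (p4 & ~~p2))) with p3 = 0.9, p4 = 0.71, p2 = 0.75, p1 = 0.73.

~p1: Gödel ¬ of 0.73 = 0 (operand ≠ 0)
~p2: Gödel ¬ of 0.75 = 0 (operand ≠ 0)
(~p2 & p4) = min(0, 0.71) = 0
(~p1 & (~p2 & p4)) = min(0, 0) = 0
~(~p1 & (~p2 & p4)): Gödel ¬ of 0 = 1 (operand is 0)
~p3: Gödel ¬ of 0.9 = 0 (operand ≠ 0)
~p2: Gödel ¬ of 0.75 = 0 (operand ≠ 0)
(~p3 -> ~p2): 0 ≤ 0, so result = 1
~p1: Gödel ¬ of 0.73 = 0 (operand ≠ 0)
(p4 & ~p1) = min(0.71, 0) = 0
((~p3 -> ~p2) -> (p4 & ~p1)): 1 > 0, so result = 0
~((~p3 -> ~p2) -> (p4 & ~p1)): Gödel ¬ of 0 = 1 (operand is 0)
~p2: Gödel ¬ of 0.75 = 0 (operand ≠ 0)
~~p2: Gödel ¬ of 0 = 1 (operand is 0)
(p4 & ~~p2) = min(0.71, 1) = 0.71
(~((~p3 -> ~p2) -> (p4 & ~p1)) | (p4 & ~~p2)) = max(1, 0.71) = 1
~(~((~p3 -> ~p2) -> (p4 & ~p1)) | (p4 & ~~p2)): Gödel ¬ of 1 = 0 (operand ≠ 0)
~~(~((~p3 -> ~p2) -> (p4 & ~p1)) | (p4 & ~~p2)): Gödel ¬ of 0 = 1 (operand is 0)
~~~(~((~p3 -> ~p2) -> (p4 & ~p1)) | (p4 & ~~p2)): Gödel ¬ of 1 = 0 (operand ≠ 0)
~~~~(~((~p3 -> ~p2) -> (p4 & ~p1)) | (p4 & ~~p2)): Gödel ¬ of 0 = 1 (operand is 0)
(~(~p1 & (~p2 & p4)) | ~~~~(~((~p3 -> ~p2) -> (p4 & ~p1)) | (p4 & ~~p2))) = max(1, 1) = 1

1.00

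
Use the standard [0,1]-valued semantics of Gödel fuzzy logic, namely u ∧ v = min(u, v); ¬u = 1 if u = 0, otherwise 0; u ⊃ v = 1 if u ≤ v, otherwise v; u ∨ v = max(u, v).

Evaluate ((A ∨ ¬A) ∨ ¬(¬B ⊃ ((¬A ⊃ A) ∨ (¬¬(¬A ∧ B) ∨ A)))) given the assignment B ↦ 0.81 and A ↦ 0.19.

0.19

¬A: Gödel ¬ of 0.19 = 0 (operand ≠ 0)
(A ∨ ¬A) = max(0.19, 0) = 0.19
¬B: Gödel ¬ of 0.81 = 0 (operand ≠ 0)
¬A: Gödel ¬ of 0.19 = 0 (operand ≠ 0)
(¬A ⊃ A): 0 ≤ 0.19, so result = 1
¬A: Gödel ¬ of 0.19 = 0 (operand ≠ 0)
(¬A ∧ B) = min(0, 0.81) = 0
¬(¬A ∧ B): Gödel ¬ of 0 = 1 (operand is 0)
¬¬(¬A ∧ B): Gödel ¬ of 1 = 0 (operand ≠ 0)
(¬¬(¬A ∧ B) ∨ A) = max(0, 0.19) = 0.19
((¬A ⊃ A) ∨ (¬¬(¬A ∧ B) ∨ A)) = max(1, 0.19) = 1
(¬B ⊃ ((¬A ⊃ A) ∨ (¬¬(¬A ∧ B) ∨ A))): 0 ≤ 1, so result = 1
¬(¬B ⊃ ((¬A ⊃ A) ∨ (¬¬(¬A ∧ B) ∨ A))): Gödel ¬ of 1 = 0 (operand ≠ 0)
((A ∨ ¬A) ∨ ¬(¬B ⊃ ((¬A ⊃ A) ∨ (¬¬(¬A ∧ B) ∨ A)))) = max(0.19, 0) = 0.19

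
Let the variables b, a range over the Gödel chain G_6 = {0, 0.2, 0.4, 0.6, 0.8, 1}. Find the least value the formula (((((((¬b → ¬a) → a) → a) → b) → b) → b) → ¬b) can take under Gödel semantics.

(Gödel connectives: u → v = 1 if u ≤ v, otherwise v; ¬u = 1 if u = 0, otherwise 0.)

The minimum is attained at b = 0.2, a = 0:
  ¬b: Gödel ¬ of 0.2 = 0 (operand ≠ 0)
  ¬a: Gödel ¬ of 0 = 1 (operand is 0)
  (¬b → ¬a): 0 ≤ 1, so result = 1
  ((¬b → ¬a) → a): 1 > 0, so result = 0
  (((¬b → ¬a) → a) → a): 0 ≤ 0, so result = 1
  ((((¬b → ¬a) → a) → a) → b): 1 > 0.2, so result = 0.2
  (((((¬b → ¬a) → a) → a) → b) → b): 0.2 ≤ 0.2, so result = 1
  ((((((¬b → ¬a) → a) → a) → b) → b) → b): 1 > 0.2, so result = 0.2
  ¬b: Gödel ¬ of 0.2 = 0 (operand ≠ 0)
  (((((((¬b → ¬a) → a) → a) → b) → b) → b) → ¬b): 0.2 > 0, so result = 0
Checking all 36 assignments confirms none give a value below 0.00.

0.00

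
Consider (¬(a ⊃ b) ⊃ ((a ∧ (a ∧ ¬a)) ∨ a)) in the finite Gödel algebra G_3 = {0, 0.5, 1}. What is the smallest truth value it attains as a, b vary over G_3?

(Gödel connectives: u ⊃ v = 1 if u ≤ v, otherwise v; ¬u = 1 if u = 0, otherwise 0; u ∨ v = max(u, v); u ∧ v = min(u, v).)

0.50

The minimum is attained at a = 0.5, b = 0:
  (a ⊃ b): 0.5 > 0, so result = 0
  ¬(a ⊃ b): Gödel ¬ of 0 = 1 (operand is 0)
  ¬a: Gödel ¬ of 0.5 = 0 (operand ≠ 0)
  (a ∧ ¬a) = min(0.5, 0) = 0
  (a ∧ (a ∧ ¬a)) = min(0.5, 0) = 0
  ((a ∧ (a ∧ ¬a)) ∨ a) = max(0, 0.5) = 0.5
  (¬(a ⊃ b) ⊃ ((a ∧ (a ∧ ¬a)) ∨ a)): 1 > 0.5, so result = 0.5
Checking all 9 assignments confirms none give a value below 0.50.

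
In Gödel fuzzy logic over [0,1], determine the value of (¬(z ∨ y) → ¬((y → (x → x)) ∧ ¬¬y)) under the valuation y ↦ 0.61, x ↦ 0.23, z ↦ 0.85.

1.00

(z ∨ y) = max(0.85, 0.61) = 0.85
¬(z ∨ y): Gödel ¬ of 0.85 = 0 (operand ≠ 0)
(x → x): 0.23 ≤ 0.23, so result = 1
(y → (x → x)): 0.61 ≤ 1, so result = 1
¬y: Gödel ¬ of 0.61 = 0 (operand ≠ 0)
¬¬y: Gödel ¬ of 0 = 1 (operand is 0)
((y → (x → x)) ∧ ¬¬y) = min(1, 1) = 1
¬((y → (x → x)) ∧ ¬¬y): Gödel ¬ of 1 = 0 (operand ≠ 0)
(¬(z ∨ y) → ¬((y → (x → x)) ∧ ¬¬y)): 0 ≤ 0, so result = 1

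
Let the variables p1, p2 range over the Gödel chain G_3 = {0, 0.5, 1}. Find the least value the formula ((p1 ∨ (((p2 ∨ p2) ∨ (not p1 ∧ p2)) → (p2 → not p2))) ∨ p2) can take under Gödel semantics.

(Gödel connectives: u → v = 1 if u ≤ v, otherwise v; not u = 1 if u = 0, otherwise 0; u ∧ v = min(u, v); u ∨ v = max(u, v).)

The minimum is attained at p1 = 0, p2 = 0.5:
  (p2 ∨ p2) = max(0.5, 0.5) = 0.5
  not p1: Gödel ¬ of 0 = 1 (operand is 0)
  (not p1 ∧ p2) = min(1, 0.5) = 0.5
  ((p2 ∨ p2) ∨ (not p1 ∧ p2)) = max(0.5, 0.5) = 0.5
  not p2: Gödel ¬ of 0.5 = 0 (operand ≠ 0)
  (p2 → not p2): 0.5 > 0, so result = 0
  (((p2 ∨ p2) ∨ (not p1 ∧ p2)) → (p2 → not p2)): 0.5 > 0, so result = 0
  (p1 ∨ (((p2 ∨ p2) ∨ (not p1 ∧ p2)) → (p2 → not p2))) = max(0, 0) = 0
  ((p1 ∨ (((p2 ∨ p2) ∨ (not p1 ∧ p2)) → (p2 → not p2))) ∨ p2) = max(0, 0.5) = 0.5
Checking all 9 assignments confirms none give a value below 0.50.

0.50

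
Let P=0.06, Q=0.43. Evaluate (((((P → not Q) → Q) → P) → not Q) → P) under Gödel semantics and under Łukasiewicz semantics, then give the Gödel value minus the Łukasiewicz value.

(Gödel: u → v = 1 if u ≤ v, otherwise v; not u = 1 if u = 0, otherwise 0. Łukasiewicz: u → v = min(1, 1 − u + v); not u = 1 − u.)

0.88

Gödel evaluation:
  not Q: Gödel ¬ of 0.43 = 0 (operand ≠ 0)
  (P → not Q): 0.06 > 0, so result = 0
  ((P → not Q) → Q): 0 ≤ 0.43, so result = 1
  (((P → not Q) → Q) → P): 1 > 0.06, so result = 0.06
  not Q: Gödel ¬ of 0.43 = 0 (operand ≠ 0)
  ((((P → not Q) → Q) → P) → not Q): 0.06 > 0, so result = 0
  (((((P → not Q) → Q) → P) → not Q) → P): 0 ≤ 0.06, so result = 1
  Gödel value = 1
Łukasiewicz evaluation:
  not Q: Łukasiewicz ¬ gives 1 − 0.43 = 0.57
  (P → not Q): min(1, 1 − 0.06 + 0.57) = 1
  ((P → not Q) → Q): min(1, 1 − 1 + 0.43) = 0.43
  (((P → not Q) → Q) → P): min(1, 1 − 0.43 + 0.06) = 0.63
  not Q: Łukasiewicz ¬ gives 1 − 0.43 = 0.57
  ((((P → not Q) → Q) → P) → not Q): min(1, 1 − 0.63 + 0.57) = 0.94
  (((((P → not Q) → Q) → P) → not Q) → P): min(1, 1 − 0.94 + 0.06) = 0.12
  Łukasiewicz value = 0.12
Difference: 1 − 0.12 = 0.88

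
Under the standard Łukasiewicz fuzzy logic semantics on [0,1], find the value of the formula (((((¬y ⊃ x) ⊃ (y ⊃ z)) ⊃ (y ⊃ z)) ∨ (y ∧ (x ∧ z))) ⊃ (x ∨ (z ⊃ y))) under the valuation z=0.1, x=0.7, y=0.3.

1.00

¬y: Łukasiewicz ¬ gives 1 − 0.3 = 0.7
(¬y ⊃ x): min(1, 1 − 0.7 + 0.7) = 1
(y ⊃ z): min(1, 1 − 0.3 + 0.1) = 0.8
((¬y ⊃ x) ⊃ (y ⊃ z)): min(1, 1 − 1 + 0.8) = 0.8
(y ⊃ z): min(1, 1 − 0.3 + 0.1) = 0.8
(((¬y ⊃ x) ⊃ (y ⊃ z)) ⊃ (y ⊃ z)): min(1, 1 − 0.8 + 0.8) = 1
(x ∧ z) = min(0.7, 0.1) = 0.1
(y ∧ (x ∧ z)) = min(0.3, 0.1) = 0.1
((((¬y ⊃ x) ⊃ (y ⊃ z)) ⊃ (y ⊃ z)) ∨ (y ∧ (x ∧ z))) = max(1, 0.1) = 1
(z ⊃ y): min(1, 1 − 0.1 + 0.3) = 1
(x ∨ (z ⊃ y)) = max(0.7, 1) = 1
(((((¬y ⊃ x) ⊃ (y ⊃ z)) ⊃ (y ⊃ z)) ∨ (y ∧ (x ∧ z))) ⊃ (x ∨ (z ⊃ y))): min(1, 1 − 1 + 1) = 1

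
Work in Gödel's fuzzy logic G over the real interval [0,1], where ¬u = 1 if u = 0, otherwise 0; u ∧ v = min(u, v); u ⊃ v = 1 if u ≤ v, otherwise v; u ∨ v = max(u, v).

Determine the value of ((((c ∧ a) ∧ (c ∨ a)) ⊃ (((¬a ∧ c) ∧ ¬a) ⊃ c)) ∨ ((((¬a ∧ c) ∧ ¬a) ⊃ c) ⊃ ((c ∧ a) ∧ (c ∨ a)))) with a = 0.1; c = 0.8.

1.00

(c ∧ a) = min(0.8, 0.1) = 0.1
(c ∨ a) = max(0.8, 0.1) = 0.8
((c ∧ a) ∧ (c ∨ a)) = min(0.1, 0.8) = 0.1
¬a: Gödel ¬ of 0.1 = 0 (operand ≠ 0)
(¬a ∧ c) = min(0, 0.8) = 0
¬a: Gödel ¬ of 0.1 = 0 (operand ≠ 0)
((¬a ∧ c) ∧ ¬a) = min(0, 0) = 0
(((¬a ∧ c) ∧ ¬a) ⊃ c): 0 ≤ 0.8, so result = 1
(((c ∧ a) ∧ (c ∨ a)) ⊃ (((¬a ∧ c) ∧ ¬a) ⊃ c)): 0.1 ≤ 1, so result = 1
¬a: Gödel ¬ of 0.1 = 0 (operand ≠ 0)
(¬a ∧ c) = min(0, 0.8) = 0
¬a: Gödel ¬ of 0.1 = 0 (operand ≠ 0)
((¬a ∧ c) ∧ ¬a) = min(0, 0) = 0
(((¬a ∧ c) ∧ ¬a) ⊃ c): 0 ≤ 0.8, so result = 1
(c ∧ a) = min(0.8, 0.1) = 0.1
(c ∨ a) = max(0.8, 0.1) = 0.8
((c ∧ a) ∧ (c ∨ a)) = min(0.1, 0.8) = 0.1
((((¬a ∧ c) ∧ ¬a) ⊃ c) ⊃ ((c ∧ a) ∧ (c ∨ a))): 1 > 0.1, so result = 0.1
((((c ∧ a) ∧ (c ∨ a)) ⊃ (((¬a ∧ c) ∧ ¬a) ⊃ c)) ∨ ((((¬a ∧ c) ∧ ¬a) ⊃ c) ⊃ ((c ∧ a) ∧ (c ∨ a)))) = max(1, 0.1) = 1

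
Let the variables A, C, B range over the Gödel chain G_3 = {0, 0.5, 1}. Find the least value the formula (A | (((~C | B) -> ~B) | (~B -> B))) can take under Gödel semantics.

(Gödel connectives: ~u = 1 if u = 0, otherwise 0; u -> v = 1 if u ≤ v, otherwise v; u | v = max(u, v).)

Every assignment gives 1. For instance at A = 0, C = 0, B = 0:
  ~C: Gödel ¬ of 0 = 1 (operand is 0)
  (~C | B) = max(1, 0) = 1
  ~B: Gödel ¬ of 0 = 1 (operand is 0)
  ((~C | B) -> ~B): 1 ≤ 1, so result = 1
  ~B: Gödel ¬ of 0 = 1 (operand is 0)
  (~B -> B): 1 > 0, so result = 0
  (((~C | B) -> ~B) | (~B -> B)) = max(1, 0) = 1
  (A | (((~C | B) -> ~B) | (~B -> B))) = max(0, 1) = 1
All 27 assignments give value 1 — the formula is a G_3-tautology.

1.00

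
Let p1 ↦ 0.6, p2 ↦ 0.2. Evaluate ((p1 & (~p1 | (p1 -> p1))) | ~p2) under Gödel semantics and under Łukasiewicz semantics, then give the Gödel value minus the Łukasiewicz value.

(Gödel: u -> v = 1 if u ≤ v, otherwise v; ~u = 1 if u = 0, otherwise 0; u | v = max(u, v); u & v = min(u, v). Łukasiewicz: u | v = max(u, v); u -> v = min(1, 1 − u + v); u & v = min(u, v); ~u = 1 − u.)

-0.20

Gödel evaluation:
  ~p1: Gödel ¬ of 0.6 = 0 (operand ≠ 0)
  (p1 -> p1): 0.6 ≤ 0.6, so result = 1
  (~p1 | (p1 -> p1)) = max(0, 1) = 1
  (p1 & (~p1 | (p1 -> p1))) = min(0.6, 1) = 0.6
  ~p2: Gödel ¬ of 0.2 = 0 (operand ≠ 0)
  ((p1 & (~p1 | (p1 -> p1))) | ~p2) = max(0.6, 0) = 0.6
  Gödel value = 0.6
Łukasiewicz evaluation:
  ~p1: Łukasiewicz ¬ gives 1 − 0.6 = 0.4
  (p1 -> p1): min(1, 1 − 0.6 + 0.6) = 1
  (~p1 | (p1 -> p1)) = max(0.4, 1) = 1
  (p1 & (~p1 | (p1 -> p1))) = min(0.6, 1) = 0.6
  ~p2: Łukasiewicz ¬ gives 1 − 0.2 = 0.8
  ((p1 & (~p1 | (p1 -> p1))) | ~p2) = max(0.6, 0.8) = 0.8
  Łukasiewicz value = 0.8
Difference: 0.6 − 0.8 = -0.20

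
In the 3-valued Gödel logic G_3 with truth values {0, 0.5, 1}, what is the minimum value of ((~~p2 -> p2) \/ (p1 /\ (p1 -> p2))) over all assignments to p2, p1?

The minimum is attained at p2 = 0.5, p1 = 0:
  ~p2: Gödel ¬ of 0.5 = 0 (operand ≠ 0)
  ~~p2: Gödel ¬ of 0 = 1 (operand is 0)
  (~~p2 -> p2): 1 > 0.5, so result = 0.5
  (p1 -> p2): 0 ≤ 0.5, so result = 1
  (p1 /\ (p1 -> p2)) = min(0, 1) = 0
  ((~~p2 -> p2) \/ (p1 /\ (p1 -> p2))) = max(0.5, 0) = 0.5
Checking all 9 assignments confirms none give a value below 0.50.

0.50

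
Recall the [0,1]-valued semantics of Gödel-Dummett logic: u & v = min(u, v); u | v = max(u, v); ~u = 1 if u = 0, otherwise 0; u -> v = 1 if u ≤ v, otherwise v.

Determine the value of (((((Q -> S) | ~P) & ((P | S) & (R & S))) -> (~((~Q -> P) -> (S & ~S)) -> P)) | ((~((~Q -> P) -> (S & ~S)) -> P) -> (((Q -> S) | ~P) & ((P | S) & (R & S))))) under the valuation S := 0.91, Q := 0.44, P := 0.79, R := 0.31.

(Q -> S): 0.44 ≤ 0.91, so result = 1
~P: Gödel ¬ of 0.79 = 0 (operand ≠ 0)
((Q -> S) | ~P) = max(1, 0) = 1
(P | S) = max(0.79, 0.91) = 0.91
(R & S) = min(0.31, 0.91) = 0.31
((P | S) & (R & S)) = min(0.91, 0.31) = 0.31
(((Q -> S) | ~P) & ((P | S) & (R & S))) = min(1, 0.31) = 0.31
~Q: Gödel ¬ of 0.44 = 0 (operand ≠ 0)
(~Q -> P): 0 ≤ 0.79, so result = 1
~S: Gödel ¬ of 0.91 = 0 (operand ≠ 0)
(S & ~S) = min(0.91, 0) = 0
((~Q -> P) -> (S & ~S)): 1 > 0, so result = 0
~((~Q -> P) -> (S & ~S)): Gödel ¬ of 0 = 1 (operand is 0)
(~((~Q -> P) -> (S & ~S)) -> P): 1 > 0.79, so result = 0.79
((((Q -> S) | ~P) & ((P | S) & (R & S))) -> (~((~Q -> P) -> (S & ~S)) -> P)): 0.31 ≤ 0.79, so result = 1
~Q: Gödel ¬ of 0.44 = 0 (operand ≠ 0)
(~Q -> P): 0 ≤ 0.79, so result = 1
~S: Gödel ¬ of 0.91 = 0 (operand ≠ 0)
(S & ~S) = min(0.91, 0) = 0
((~Q -> P) -> (S & ~S)): 1 > 0, so result = 0
~((~Q -> P) -> (S & ~S)): Gödel ¬ of 0 = 1 (operand is 0)
(~((~Q -> P) -> (S & ~S)) -> P): 1 > 0.79, so result = 0.79
(Q -> S): 0.44 ≤ 0.91, so result = 1
~P: Gödel ¬ of 0.79 = 0 (operand ≠ 0)
((Q -> S) | ~P) = max(1, 0) = 1
(P | S) = max(0.79, 0.91) = 0.91
(R & S) = min(0.31, 0.91) = 0.31
((P | S) & (R & S)) = min(0.91, 0.31) = 0.31
(((Q -> S) | ~P) & ((P | S) & (R & S))) = min(1, 0.31) = 0.31
((~((~Q -> P) -> (S & ~S)) -> P) -> (((Q -> S) | ~P) & ((P | S) & (R & S)))): 0.79 > 0.31, so result = 0.31
(((((Q -> S) | ~P) & ((P | S) & (R & S))) -> (~((~Q -> P) -> (S & ~S)) -> P)) | ((~((~Q -> P) -> (S & ~S)) -> P) -> (((Q -> S) | ~P) & ((P | S) & (R & S))))) = max(1, 0.31) = 1

1.00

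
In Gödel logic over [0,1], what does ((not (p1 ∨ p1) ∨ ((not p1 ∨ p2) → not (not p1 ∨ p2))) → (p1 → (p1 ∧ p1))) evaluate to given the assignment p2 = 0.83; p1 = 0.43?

(p1 ∨ p1) = max(0.43, 0.43) = 0.43
not (p1 ∨ p1): Gödel ¬ of 0.43 = 0 (operand ≠ 0)
not p1: Gödel ¬ of 0.43 = 0 (operand ≠ 0)
(not p1 ∨ p2) = max(0, 0.83) = 0.83
not p1: Gödel ¬ of 0.43 = 0 (operand ≠ 0)
(not p1 ∨ p2) = max(0, 0.83) = 0.83
not (not p1 ∨ p2): Gödel ¬ of 0.83 = 0 (operand ≠ 0)
((not p1 ∨ p2) → not (not p1 ∨ p2)): 0.83 > 0, so result = 0
(not (p1 ∨ p1) ∨ ((not p1 ∨ p2) → not (not p1 ∨ p2))) = max(0, 0) = 0
(p1 ∧ p1) = min(0.43, 0.43) = 0.43
(p1 → (p1 ∧ p1)): 0.43 ≤ 0.43, so result = 1
((not (p1 ∨ p1) ∨ ((not p1 ∨ p2) → not (not p1 ∨ p2))) → (p1 → (p1 ∧ p1))): 0 ≤ 1, so result = 1

1.00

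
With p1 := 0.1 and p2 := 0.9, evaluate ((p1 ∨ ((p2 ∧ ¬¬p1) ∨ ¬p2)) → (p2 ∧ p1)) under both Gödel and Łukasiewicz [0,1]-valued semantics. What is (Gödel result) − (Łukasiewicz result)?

Gödel evaluation:
  ¬p1: Gödel ¬ of 0.1 = 0 (operand ≠ 0)
  ¬¬p1: Gödel ¬ of 0 = 1 (operand is 0)
  (p2 ∧ ¬¬p1) = min(0.9, 1) = 0.9
  ¬p2: Gödel ¬ of 0.9 = 0 (operand ≠ 0)
  ((p2 ∧ ¬¬p1) ∨ ¬p2) = max(0.9, 0) = 0.9
  (p1 ∨ ((p2 ∧ ¬¬p1) ∨ ¬p2)) = max(0.1, 0.9) = 0.9
  (p2 ∧ p1) = min(0.9, 0.1) = 0.1
  ((p1 ∨ ((p2 ∧ ¬¬p1) ∨ ¬p2)) → (p2 ∧ p1)): 0.9 > 0.1, so result = 0.1
  Gödel value = 0.1
Łukasiewicz evaluation:
  ¬p1: Łukasiewicz ¬ gives 1 − 0.1 = 0.9
  ¬¬p1: Łukasiewicz ¬ gives 1 − 0.9 = 0.1
  (p2 ∧ ¬¬p1) = min(0.9, 0.1) = 0.1
  ¬p2: Łukasiewicz ¬ gives 1 − 0.9 = 0.1
  ((p2 ∧ ¬¬p1) ∨ ¬p2) = max(0.1, 0.1) = 0.1
  (p1 ∨ ((p2 ∧ ¬¬p1) ∨ ¬p2)) = max(0.1, 0.1) = 0.1
  (p2 ∧ p1) = min(0.9, 0.1) = 0.1
  ((p1 ∨ ((p2 ∧ ¬¬p1) ∨ ¬p2)) → (p2 ∧ p1)): min(1, 1 − 0.1 + 0.1) = 1
  Łukasiewicz value = 1
Difference: 0.1 − 1 = -0.90

-0.90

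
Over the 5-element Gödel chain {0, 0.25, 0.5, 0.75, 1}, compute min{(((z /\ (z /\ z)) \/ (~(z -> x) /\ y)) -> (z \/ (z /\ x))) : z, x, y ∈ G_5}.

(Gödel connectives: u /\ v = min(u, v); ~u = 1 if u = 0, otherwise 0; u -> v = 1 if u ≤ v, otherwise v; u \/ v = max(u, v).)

The minimum is attained at z = 0.25, x = 0, y = 0.5:
  (z /\ z) = min(0.25, 0.25) = 0.25
  (z /\ (z /\ z)) = min(0.25, 0.25) = 0.25
  (z -> x): 0.25 > 0, so result = 0
  ~(z -> x): Gödel ¬ of 0 = 1 (operand is 0)
  (~(z -> x) /\ y) = min(1, 0.5) = 0.5
  ((z /\ (z /\ z)) \/ (~(z -> x) /\ y)) = max(0.25, 0.5) = 0.5
  (z /\ x) = min(0.25, 0) = 0
  (z \/ (z /\ x)) = max(0.25, 0) = 0.25
  (((z /\ (z /\ z)) \/ (~(z -> x) /\ y)) -> (z \/ (z /\ x))): 0.5 > 0.25, so result = 0.25
Checking all 125 assignments confirms none give a value below 0.25.

0.25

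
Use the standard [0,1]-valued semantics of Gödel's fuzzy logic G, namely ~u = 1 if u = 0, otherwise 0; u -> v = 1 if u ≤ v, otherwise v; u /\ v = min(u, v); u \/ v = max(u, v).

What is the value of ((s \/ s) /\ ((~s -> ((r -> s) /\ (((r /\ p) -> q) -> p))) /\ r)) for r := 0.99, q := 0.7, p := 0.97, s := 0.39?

(s \/ s) = max(0.39, 0.39) = 0.39
~s: Gödel ¬ of 0.39 = 0 (operand ≠ 0)
(r -> s): 0.99 > 0.39, so result = 0.39
(r /\ p) = min(0.99, 0.97) = 0.97
((r /\ p) -> q): 0.97 > 0.7, so result = 0.7
(((r /\ p) -> q) -> p): 0.7 ≤ 0.97, so result = 1
((r -> s) /\ (((r /\ p) -> q) -> p)) = min(0.39, 1) = 0.39
(~s -> ((r -> s) /\ (((r /\ p) -> q) -> p))): 0 ≤ 0.39, so result = 1
((~s -> ((r -> s) /\ (((r /\ p) -> q) -> p))) /\ r) = min(1, 0.99) = 0.99
((s \/ s) /\ ((~s -> ((r -> s) /\ (((r /\ p) -> q) -> p))) /\ r)) = min(0.39, 0.99) = 0.39

0.39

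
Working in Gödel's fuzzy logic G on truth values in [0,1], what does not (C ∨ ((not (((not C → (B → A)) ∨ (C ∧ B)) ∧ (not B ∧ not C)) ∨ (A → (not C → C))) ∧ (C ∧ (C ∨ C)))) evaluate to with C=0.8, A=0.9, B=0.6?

0.00

not C: Gödel ¬ of 0.8 = 0 (operand ≠ 0)
(B → A): 0.6 ≤ 0.9, so result = 1
(not C → (B → A)): 0 ≤ 1, so result = 1
(C ∧ B) = min(0.8, 0.6) = 0.6
((not C → (B → A)) ∨ (C ∧ B)) = max(1, 0.6) = 1
not B: Gödel ¬ of 0.6 = 0 (operand ≠ 0)
not C: Gödel ¬ of 0.8 = 0 (operand ≠ 0)
(not B ∧ not C) = min(0, 0) = 0
(((not C → (B → A)) ∨ (C ∧ B)) ∧ (not B ∧ not C)) = min(1, 0) = 0
not (((not C → (B → A)) ∨ (C ∧ B)) ∧ (not B ∧ not C)): Gödel ¬ of 0 = 1 (operand is 0)
not C: Gödel ¬ of 0.8 = 0 (operand ≠ 0)
(not C → C): 0 ≤ 0.8, so result = 1
(A → (not C → C)): 0.9 ≤ 1, so result = 1
(not (((not C → (B → A)) ∨ (C ∧ B)) ∧ (not B ∧ not C)) ∨ (A → (not C → C))) = max(1, 1) = 1
(C ∨ C) = max(0.8, 0.8) = 0.8
(C ∧ (C ∨ C)) = min(0.8, 0.8) = 0.8
((not (((not C → (B → A)) ∨ (C ∧ B)) ∧ (not B ∧ not C)) ∨ (A → (not C → C))) ∧ (C ∧ (C ∨ C))) = min(1, 0.8) = 0.8
(C ∨ ((not (((not C → (B → A)) ∨ (C ∧ B)) ∧ (not B ∧ not C)) ∨ (A → (not C → C))) ∧ (C ∧ (C ∨ C)))) = max(0.8, 0.8) = 0.8
not (C ∨ ((not (((not C → (B → A)) ∨ (C ∧ B)) ∧ (not B ∧ not C)) ∨ (A → (not C → C))) ∧ (C ∧ (C ∨ C)))): Gödel ¬ of 0.8 = 0 (operand ≠ 0)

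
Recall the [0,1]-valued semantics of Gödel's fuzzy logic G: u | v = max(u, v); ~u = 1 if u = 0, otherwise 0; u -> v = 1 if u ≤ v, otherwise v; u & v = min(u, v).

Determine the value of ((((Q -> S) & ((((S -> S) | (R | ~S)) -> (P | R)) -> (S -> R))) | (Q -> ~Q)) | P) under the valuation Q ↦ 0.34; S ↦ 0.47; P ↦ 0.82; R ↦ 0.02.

0.82

(Q -> S): 0.34 ≤ 0.47, so result = 1
(S -> S): 0.47 ≤ 0.47, so result = 1
~S: Gödel ¬ of 0.47 = 0 (operand ≠ 0)
(R | ~S) = max(0.02, 0) = 0.02
((S -> S) | (R | ~S)) = max(1, 0.02) = 1
(P | R) = max(0.82, 0.02) = 0.82
(((S -> S) | (R | ~S)) -> (P | R)): 1 > 0.82, so result = 0.82
(S -> R): 0.47 > 0.02, so result = 0.02
((((S -> S) | (R | ~S)) -> (P | R)) -> (S -> R)): 0.82 > 0.02, so result = 0.02
((Q -> S) & ((((S -> S) | (R | ~S)) -> (P | R)) -> (S -> R))) = min(1, 0.02) = 0.02
~Q: Gödel ¬ of 0.34 = 0 (operand ≠ 0)
(Q -> ~Q): 0.34 > 0, so result = 0
(((Q -> S) & ((((S -> S) | (R | ~S)) -> (P | R)) -> (S -> R))) | (Q -> ~Q)) = max(0.02, 0) = 0.02
((((Q -> S) & ((((S -> S) | (R | ~S)) -> (P | R)) -> (S -> R))) | (Q -> ~Q)) | P) = max(0.02, 0.82) = 0.82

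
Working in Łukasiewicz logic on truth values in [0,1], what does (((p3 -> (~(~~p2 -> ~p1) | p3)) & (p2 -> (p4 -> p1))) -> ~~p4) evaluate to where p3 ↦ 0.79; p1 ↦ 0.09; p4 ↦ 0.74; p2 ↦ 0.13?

0.74

~p2: Łukasiewicz ¬ gives 1 − 0.13 = 0.87
~~p2: Łukasiewicz ¬ gives 1 − 0.87 = 0.13
~p1: Łukasiewicz ¬ gives 1 − 0.09 = 0.91
(~~p2 -> ~p1): min(1, 1 − 0.13 + 0.91) = 1
~(~~p2 -> ~p1): Łukasiewicz ¬ gives 1 − 1 = 0
(~(~~p2 -> ~p1) | p3) = max(0, 0.79) = 0.79
(p3 -> (~(~~p2 -> ~p1) | p3)): min(1, 1 − 0.79 + 0.79) = 1
(p4 -> p1): min(1, 1 − 0.74 + 0.09) = 0.35
(p2 -> (p4 -> p1)): min(1, 1 − 0.13 + 0.35) = 1
((p3 -> (~(~~p2 -> ~p1) | p3)) & (p2 -> (p4 -> p1))) = min(1, 1) = 1
~p4: Łukasiewicz ¬ gives 1 − 0.74 = 0.26
~~p4: Łukasiewicz ¬ gives 1 − 0.26 = 0.74
(((p3 -> (~(~~p2 -> ~p1) | p3)) & (p2 -> (p4 -> p1))) -> ~~p4): min(1, 1 − 1 + 0.74) = 0.74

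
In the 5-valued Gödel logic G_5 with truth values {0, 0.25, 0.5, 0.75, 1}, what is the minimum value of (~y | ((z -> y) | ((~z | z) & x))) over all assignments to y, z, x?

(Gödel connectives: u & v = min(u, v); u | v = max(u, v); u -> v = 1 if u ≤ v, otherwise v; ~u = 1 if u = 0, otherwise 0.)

The minimum is attained at y = 0.25, z = 0.5, x = 0:
  ~y: Gödel ¬ of 0.25 = 0 (operand ≠ 0)
  (z -> y): 0.5 > 0.25, so result = 0.25
  ~z: Gödel ¬ of 0.5 = 0 (operand ≠ 0)
  (~z | z) = max(0, 0.5) = 0.5
  ((~z | z) & x) = min(0.5, 0) = 0
  ((z -> y) | ((~z | z) & x)) = max(0.25, 0) = 0.25
  (~y | ((z -> y) | ((~z | z) & x))) = max(0, 0.25) = 0.25
Checking all 125 assignments confirms none give a value below 0.25.

0.25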